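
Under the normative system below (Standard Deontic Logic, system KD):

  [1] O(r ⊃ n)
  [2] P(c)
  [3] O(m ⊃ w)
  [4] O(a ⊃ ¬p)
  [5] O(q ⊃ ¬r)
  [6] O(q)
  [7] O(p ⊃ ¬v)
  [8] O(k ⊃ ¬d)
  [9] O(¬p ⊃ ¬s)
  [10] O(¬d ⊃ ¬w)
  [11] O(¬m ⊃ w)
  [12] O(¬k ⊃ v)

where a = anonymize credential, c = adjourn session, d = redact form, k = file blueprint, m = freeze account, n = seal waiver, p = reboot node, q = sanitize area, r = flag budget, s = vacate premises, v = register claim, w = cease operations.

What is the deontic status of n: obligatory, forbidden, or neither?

Neither

Premise 1 is O(r ⊃ n), but O(r) is not derivable from the premises, so it does not yield O(n).
No premise or chain of K-axiom applications forces O(n), and none forces O(¬n). So n is neither obligatory nor forbidden under these norms.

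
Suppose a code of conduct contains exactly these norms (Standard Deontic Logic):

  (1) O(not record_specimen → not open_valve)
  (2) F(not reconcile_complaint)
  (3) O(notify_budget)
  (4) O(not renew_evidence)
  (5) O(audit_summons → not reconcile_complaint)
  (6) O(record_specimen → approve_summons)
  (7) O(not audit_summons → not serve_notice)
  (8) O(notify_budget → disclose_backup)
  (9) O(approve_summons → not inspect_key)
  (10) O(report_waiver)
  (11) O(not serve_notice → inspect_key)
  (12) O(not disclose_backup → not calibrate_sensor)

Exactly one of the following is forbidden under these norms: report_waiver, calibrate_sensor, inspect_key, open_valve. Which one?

F(not reconcile_complaint) at premise 2 means O(reconcile_complaint).
Premise 5, O(audit_summons → not reconcile_complaint), contraposes to O(reconcile_complaint → not audit_summons); with O(reconcile_complaint) we get O(not audit_summons).
Applying K to premise 7 (O(not audit_summons → not serve_notice)) and O(not audit_summons) yields O(not serve_notice).
Premise 11 is O(not serve_notice → inspect_key); since O(not serve_notice), deontic closure gives O(inspect_key).
Premise 9, O(approve_summons → not inspect_key), contraposes to O(inspect_key → not approve_summons); with O(inspect_key) we get O(not approve_summons).
The contrapositive of premise 6 (O(record_specimen → approve_summons)) is O(not approve_summons → not record_specimen), and O(not approve_summons) is already established, so O(not record_specimen).
Applying K to premise 1 (O(not record_specimen → not open_valve)) and O(not record_specimen) yields O(not open_valve).
So O(not open_valve) holds, i.e. open_valve is forbidden. None of the other listed options is forbidden under the premises.

open_valve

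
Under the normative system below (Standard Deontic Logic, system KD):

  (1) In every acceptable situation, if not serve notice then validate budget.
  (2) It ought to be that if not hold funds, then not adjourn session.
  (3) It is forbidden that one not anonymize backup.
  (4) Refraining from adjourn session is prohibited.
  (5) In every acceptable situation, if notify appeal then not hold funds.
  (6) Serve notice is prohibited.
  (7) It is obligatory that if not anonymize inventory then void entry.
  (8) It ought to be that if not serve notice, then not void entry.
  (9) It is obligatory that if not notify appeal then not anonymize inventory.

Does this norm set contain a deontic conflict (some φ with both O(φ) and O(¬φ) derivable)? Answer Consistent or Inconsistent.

Inconsistent

Premise 4 is F(¬adjourn_session), i.e. O(adjourn_session).
Premise 2, O(¬hold_funds → ¬adjourn_session), contraposes to O(adjourn_session → hold_funds); with O(adjourn_session) we get O(hold_funds).
Premise 5 is O(notify_appeal → ¬hold_funds); contrapositively O(hold_funds → ¬notify_appeal). Since O(hold_funds) holds, K gives O(¬notify_appeal).
With premise 9, O(¬notify_appeal → ¬anonymize_inventory), the K-axiom yields O(¬anonymize_inventory).
Applying K to premise 7 (O(¬anonymize_inventory → void_entry)) and O(¬anonymize_inventory) yields O(void_entry).
Premise 8, O(¬serve_notice → ¬void_entry), contraposes to O(void_entry → serve_notice); with O(void_entry) we get O(serve_notice).
But premise 6, F(serve_notice), means O(¬serve_notice).
We now have both O(serve_notice) and O(¬serve_notice) — serve_notice is simultaneously obligatory and forbidden, violating the D-axiom.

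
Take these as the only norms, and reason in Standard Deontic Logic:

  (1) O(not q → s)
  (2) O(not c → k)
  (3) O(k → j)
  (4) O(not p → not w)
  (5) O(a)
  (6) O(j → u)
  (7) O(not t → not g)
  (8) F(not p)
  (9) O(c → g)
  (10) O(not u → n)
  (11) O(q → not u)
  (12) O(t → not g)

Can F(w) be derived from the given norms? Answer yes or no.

No

Premise 4 is O(not p → not w), but O(not p) is not derivable from the premises, so it does not yield O(not w).
No other premise forces O(not w). An ideal world satisfying every premise can still have w true, so F(w) is not derivable.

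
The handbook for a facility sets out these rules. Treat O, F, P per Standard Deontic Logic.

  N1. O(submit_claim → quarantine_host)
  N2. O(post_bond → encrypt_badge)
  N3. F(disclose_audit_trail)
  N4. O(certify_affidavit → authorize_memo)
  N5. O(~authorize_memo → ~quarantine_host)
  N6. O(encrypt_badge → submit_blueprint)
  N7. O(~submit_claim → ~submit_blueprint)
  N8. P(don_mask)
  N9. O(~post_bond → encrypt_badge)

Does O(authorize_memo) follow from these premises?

Yes

Premises 2 and 9 cover both cases: O(post_bond → encrypt_badge) and O(~post_bond → encrypt_badge). Since post_bond ∨ ~post_bond is a tautology, O(encrypt_badge) follows.
Premise 6 is O(encrypt_badge → submit_blueprint); since O(encrypt_badge), deontic closure gives O(submit_blueprint).
Premise 7 is O(~submit_claim → ~submit_blueprint); contrapositively O(submit_blueprint → submit_claim). Since O(submit_blueprint) holds, K gives O(submit_claim).
From O(submit_claim) and premise 1, O(submit_claim → quarantine_host), we obtain O(quarantine_host).
Premise 5, O(~authorize_memo → ~quarantine_host), contraposes to O(quarantine_host → authorize_memo); with O(quarantine_host) we get O(authorize_memo).
Premises 3, 4, 8 do not contribute to this derivation.
So O(authorize_memo) follows.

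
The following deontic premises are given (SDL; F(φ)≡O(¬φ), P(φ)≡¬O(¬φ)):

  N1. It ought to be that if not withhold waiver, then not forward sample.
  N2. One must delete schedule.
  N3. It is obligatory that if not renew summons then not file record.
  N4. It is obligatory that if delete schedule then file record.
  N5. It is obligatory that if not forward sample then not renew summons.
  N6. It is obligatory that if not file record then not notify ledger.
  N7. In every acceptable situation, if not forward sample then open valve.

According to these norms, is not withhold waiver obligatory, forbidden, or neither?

From premise 2 we have O(delete_schedule).
Premise 4 is O(delete_schedule → file_record); since O(delete_schedule), deontic closure gives O(file_record).
Premise 3 is O(¬renew_summons → ¬file_record); contrapositively O(file_record → renew_summons). Since O(file_record) holds, K gives O(renew_summons).
Premise 5, O(¬forward_sample → ¬renew_summons), contraposes to O(renew_summons → forward_sample); with O(renew_summons) we get O(forward_sample).
Premise 1 is O(¬withhold_waiver → ¬forward_sample); contrapositively O(forward_sample → withhold_waiver). Since O(forward_sample) holds, K gives O(withhold_waiver).
Premises 6, 7 do not contribute to this derivation.
Thus O(withhold_waiver), which is F(¬withhold_waiver): ¬withhold_waiver is forbidden.

Forbidden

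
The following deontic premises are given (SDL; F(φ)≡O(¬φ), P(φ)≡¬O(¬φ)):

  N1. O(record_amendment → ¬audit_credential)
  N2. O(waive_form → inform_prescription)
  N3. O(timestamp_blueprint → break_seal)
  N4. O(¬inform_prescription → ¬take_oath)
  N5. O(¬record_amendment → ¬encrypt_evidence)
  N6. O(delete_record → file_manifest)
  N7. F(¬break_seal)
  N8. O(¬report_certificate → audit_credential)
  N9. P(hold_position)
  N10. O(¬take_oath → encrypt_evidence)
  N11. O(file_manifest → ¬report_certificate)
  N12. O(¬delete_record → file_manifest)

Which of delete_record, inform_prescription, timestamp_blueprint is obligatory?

inform_prescription

By case analysis on delete_record: premise 6 gives O(delete_record → file_manifest) and premise 12 gives O(¬delete_record → file_manifest), so O(file_manifest) either way.
With premise 11, O(file_manifest → ¬report_certificate), the K-axiom yields O(¬report_certificate).
Applying K to premise 8 (O(¬report_certificate → audit_credential)) and O(¬report_certificate) yields O(audit_credential).
Premise 1 is O(record_amendment → ¬audit_credential); contrapositively O(audit_credential → ¬record_amendment). Since O(audit_credential) holds, K gives O(¬record_amendment).
Premise 5 is O(¬record_amendment → ¬encrypt_evidence); since O(¬record_amendment), deontic closure gives O(¬encrypt_evidence).
The contrapositive of premise 10 (O(¬take_oath → encrypt_evidence)) is O(¬encrypt_evidence → take_oath), and O(¬encrypt_evidence) is already established, so O(take_oath).
The contrapositive of premise 4 (O(¬inform_prescription → ¬take_oath)) is O(take_oath → inform_prescription), and O(take_oath) is already established, so O(inform_prescription).
So O(inform_prescription) holds — inform_prescription is obligatory. None of the other listed options is made obligatory by any chain of premises.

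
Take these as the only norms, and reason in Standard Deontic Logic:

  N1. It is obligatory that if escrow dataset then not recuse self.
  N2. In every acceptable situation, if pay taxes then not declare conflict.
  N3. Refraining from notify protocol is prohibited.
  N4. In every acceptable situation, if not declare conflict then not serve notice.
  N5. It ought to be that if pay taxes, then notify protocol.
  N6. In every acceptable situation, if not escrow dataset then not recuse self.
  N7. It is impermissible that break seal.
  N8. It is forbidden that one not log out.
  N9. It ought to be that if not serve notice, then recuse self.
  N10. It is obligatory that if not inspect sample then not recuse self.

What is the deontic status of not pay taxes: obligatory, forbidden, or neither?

Premises 6 and 1 are O(¬escrow_dataset → ¬recuse_self) and O(escrow_dataset → ¬recuse_self); every ideal world satisfies ¬escrow_dataset or escrow_dataset, so in either case ¬recuse_self holds — hence O(¬recuse_self).
Premise 9 is O(¬serve_notice → recuse_self); contrapositively O(¬recuse_self → serve_notice). Since O(¬recuse_self) holds, K gives O(serve_notice).
Premise 4 is O(¬declare_conflict → ¬serve_notice); contrapositively O(serve_notice → declare_conflict). Since O(serve_notice) holds, K gives O(declare_conflict).
Premise 2, O(pay_taxes → ¬declare_conflict), contraposes to O(declare_conflict → ¬pay_taxes); with O(declare_conflict) we get O(¬pay_taxes).
Premises 3, 5, 7, 8, 10 do not contribute to this derivation.
Hence ¬pay_taxes is obligatory.

Obligatory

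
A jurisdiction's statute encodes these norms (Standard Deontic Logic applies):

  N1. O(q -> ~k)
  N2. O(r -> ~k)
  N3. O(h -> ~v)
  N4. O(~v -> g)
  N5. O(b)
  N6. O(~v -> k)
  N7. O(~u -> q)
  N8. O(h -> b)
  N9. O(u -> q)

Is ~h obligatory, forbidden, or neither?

Obligatory

Premises 7 and 9 are O(~u -> q) and O(u -> q); every ideal world satisfies ~u or u, so in either case q holds — hence O(q).
From O(q) and premise 1, O(q -> ~k), we obtain O(~k).
Premise 6, O(~v -> k), contraposes to O(~k -> v); with O(~k) we get O(v).
Premise 3 is O(h -> ~v); contrapositively O(v -> ~h). Since O(v) holds, K gives O(~h).
Premises 2, 4, 5, 8 do not contribute to this derivation.
Hence ~h is obligatory.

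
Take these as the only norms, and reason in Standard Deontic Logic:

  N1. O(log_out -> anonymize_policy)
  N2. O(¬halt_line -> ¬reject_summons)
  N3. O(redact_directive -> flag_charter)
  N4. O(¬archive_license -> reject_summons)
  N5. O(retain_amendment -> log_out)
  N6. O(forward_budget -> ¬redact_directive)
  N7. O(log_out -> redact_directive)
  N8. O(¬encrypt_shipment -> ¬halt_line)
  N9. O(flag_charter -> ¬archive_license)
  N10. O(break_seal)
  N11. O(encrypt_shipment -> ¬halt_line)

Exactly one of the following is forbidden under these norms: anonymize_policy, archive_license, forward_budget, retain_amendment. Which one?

Premises 11 and 8 are O(encrypt_shipment -> ¬halt_line) and O(¬encrypt_shipment -> ¬halt_line); every ideal world satisfies encrypt_shipment or ¬encrypt_shipment, so in either case ¬halt_line holds — hence O(¬halt_line).
From O(¬halt_line) and premise 2, O(¬halt_line -> ¬reject_summons), we obtain O(¬reject_summons).
Premise 4 is O(¬archive_license -> reject_summons); contrapositively O(¬reject_summons -> archive_license). Since O(¬reject_summons) holds, K gives O(archive_license).
Premise 9 is O(flag_charter -> ¬archive_license); contrapositively O(archive_license -> ¬flag_charter). Since O(archive_license) holds, K gives O(¬flag_charter).
Premise 3 is O(redact_directive -> flag_charter); contrapositively O(¬flag_charter -> ¬redact_directive). Since O(¬flag_charter) holds, K gives O(¬redact_directive).
Premise 7 is O(log_out -> redact_directive); contrapositively O(¬redact_directive -> ¬log_out). Since O(¬redact_directive) holds, K gives O(¬log_out).
The contrapositive of premise 5 (O(retain_amendment -> log_out)) is O(¬log_out -> ¬retain_amendment), and O(¬log_out) is already established, so O(¬retain_amendment).
So O(¬retain_amendment) holds, i.e. retain_amendment is forbidden. None of the other listed options is forbidden under the premises.

retain_amendment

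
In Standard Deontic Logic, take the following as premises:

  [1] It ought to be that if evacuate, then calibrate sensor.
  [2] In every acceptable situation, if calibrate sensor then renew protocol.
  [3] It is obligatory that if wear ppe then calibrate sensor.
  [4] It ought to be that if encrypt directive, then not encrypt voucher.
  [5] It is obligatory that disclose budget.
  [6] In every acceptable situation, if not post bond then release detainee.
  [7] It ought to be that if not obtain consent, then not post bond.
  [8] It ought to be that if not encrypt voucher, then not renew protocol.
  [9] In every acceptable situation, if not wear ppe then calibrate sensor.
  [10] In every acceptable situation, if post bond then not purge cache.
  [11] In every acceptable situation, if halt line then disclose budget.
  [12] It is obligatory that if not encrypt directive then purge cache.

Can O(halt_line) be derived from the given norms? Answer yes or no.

Premise 11 is O(halt_line → disclose_budget); even if O(disclose_budget) held, inferring O(halt_line) would be affirming the consequent — invalid.
No other premise forces O(halt_line). An ideal world satisfying every premise can still have halt_line false, so O(halt_line) is not derivable.

No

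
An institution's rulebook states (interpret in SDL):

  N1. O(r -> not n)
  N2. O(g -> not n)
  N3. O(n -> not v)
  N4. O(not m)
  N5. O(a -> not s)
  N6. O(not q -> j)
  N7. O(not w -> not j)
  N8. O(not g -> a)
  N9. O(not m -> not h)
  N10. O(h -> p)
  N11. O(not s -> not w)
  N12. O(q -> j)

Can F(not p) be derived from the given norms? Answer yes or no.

No

Premise 10 is O(h -> p), but O(h) is not derivable from the premises, so it does not yield O(p).
No other premise forces O(p). An ideal world satisfying every premise can still have not p true, so F(not p) is not derivable.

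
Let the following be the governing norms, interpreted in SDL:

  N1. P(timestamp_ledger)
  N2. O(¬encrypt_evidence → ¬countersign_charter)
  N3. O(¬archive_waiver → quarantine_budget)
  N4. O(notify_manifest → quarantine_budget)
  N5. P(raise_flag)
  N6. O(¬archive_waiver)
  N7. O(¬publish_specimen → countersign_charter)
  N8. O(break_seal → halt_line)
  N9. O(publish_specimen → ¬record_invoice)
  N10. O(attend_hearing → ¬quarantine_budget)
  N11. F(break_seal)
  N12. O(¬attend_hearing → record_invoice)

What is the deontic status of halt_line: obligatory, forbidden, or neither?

Premise 8 is O(break_seal → halt_line), but O(break_seal) is not derivable from the premises, so it does not yield O(halt_line).
No premise or chain of K-axiom applications forces O(halt_line), and none forces O(¬halt_line). So halt_line is neither obligatory nor forbidden under these norms.

Neither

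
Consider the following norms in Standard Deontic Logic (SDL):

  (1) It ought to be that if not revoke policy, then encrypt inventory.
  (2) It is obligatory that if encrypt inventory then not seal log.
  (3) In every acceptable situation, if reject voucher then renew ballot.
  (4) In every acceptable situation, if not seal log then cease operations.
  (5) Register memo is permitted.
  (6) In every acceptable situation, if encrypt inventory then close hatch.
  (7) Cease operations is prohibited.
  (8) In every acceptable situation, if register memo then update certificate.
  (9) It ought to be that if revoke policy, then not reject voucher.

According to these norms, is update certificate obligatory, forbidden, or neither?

Premise 8 is O(register_memo → update_certificate), but O(register_memo) is not derivable from the premises (the permission P(register_memo) asserts only ¬O(¬register_memo), not O(register_memo)), so it does not yield O(update_certificate).
No premise or chain of K-axiom applications forces O(update_certificate), and none forces O(¬update_certificate). So update_certificate is neither obligatory nor forbidden under these norms.

Neither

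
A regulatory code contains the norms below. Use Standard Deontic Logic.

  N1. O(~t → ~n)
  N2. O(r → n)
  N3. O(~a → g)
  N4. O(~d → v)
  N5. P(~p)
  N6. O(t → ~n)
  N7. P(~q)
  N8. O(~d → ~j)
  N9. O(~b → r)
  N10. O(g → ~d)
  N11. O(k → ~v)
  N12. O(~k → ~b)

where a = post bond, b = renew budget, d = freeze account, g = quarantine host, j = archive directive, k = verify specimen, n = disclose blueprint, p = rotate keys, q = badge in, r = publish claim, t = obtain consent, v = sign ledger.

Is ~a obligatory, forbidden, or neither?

Forbidden

Premises 1 and 6 are O(~t → ~n) and O(t → ~n); every ideal world satisfies ~t or t, so in either case ~n holds — hence O(~n).
Premise 2 is O(r → n); contrapositively O(~n → ~r). Since O(~n) holds, K gives O(~r).
The contrapositive of premise 9 (O(~b → r)) is O(~r → b), and O(~r) is already established, so O(b).
Premise 12 is O(~k → ~b); contrapositively O(b → k). Since O(b) holds, K gives O(k).
Applying K to premise 11 (O(k → ~v)) and O(k) yields O(~v).
The contrapositive of premise 4 (O(~d → v)) is O(~v → d), and O(~v) is already established, so O(d).
Premise 10, O(g → ~d), contraposes to O(d → ~g); with O(d) we get O(~g).
The contrapositive of premise 3 (O(~a → g)) is O(~g → a), and O(~g) is already established, so O(a).
Premises 5, 7, 8 do not contribute to this derivation.
Thus O(a), which is F(~a): ~a is forbidden.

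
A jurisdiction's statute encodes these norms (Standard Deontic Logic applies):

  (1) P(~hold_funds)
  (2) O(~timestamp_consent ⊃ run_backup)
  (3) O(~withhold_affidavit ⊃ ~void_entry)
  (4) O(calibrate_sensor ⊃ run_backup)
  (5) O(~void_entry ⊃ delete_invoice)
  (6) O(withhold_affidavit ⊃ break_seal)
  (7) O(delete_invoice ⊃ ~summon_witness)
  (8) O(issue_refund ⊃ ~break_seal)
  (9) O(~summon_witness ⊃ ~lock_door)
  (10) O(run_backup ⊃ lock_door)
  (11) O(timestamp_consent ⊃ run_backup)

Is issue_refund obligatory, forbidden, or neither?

Forbidden

Premises 11 and 2 cover both cases: O(timestamp_consent ⊃ run_backup) and O(~timestamp_consent ⊃ run_backup). Since timestamp_consent ∨ ~timestamp_consent is a tautology, O(run_backup) follows.
Premise 10 is O(run_backup ⊃ lock_door); since O(run_backup), deontic closure gives O(lock_door).
Premise 9 is O(~summon_witness ⊃ ~lock_door); contrapositively O(lock_door ⊃ summon_witness). Since O(lock_door) holds, K gives O(summon_witness).
Premise 7, O(delete_invoice ⊃ ~summon_witness), contraposes to O(summon_witness ⊃ ~delete_invoice); with O(summon_witness) we get O(~delete_invoice).
Premise 5 is O(~void_entry ⊃ delete_invoice); contrapositively O(~delete_invoice ⊃ void_entry). Since O(~delete_invoice) holds, K gives O(void_entry).
The contrapositive of premise 3 (O(~withhold_affidavit ⊃ ~void_entry)) is O(void_entry ⊃ withhold_affidavit), and O(void_entry) is already established, so O(withhold_affidavit).
Premise 6 is O(withhold_affidavit ⊃ break_seal); since O(withhold_affidavit), deontic closure gives O(break_seal).
Premise 8, O(issue_refund ⊃ ~break_seal), contraposes to O(break_seal ⊃ ~issue_refund); with O(break_seal) we get O(~issue_refund).
Premises 1, 4 do not contribute to this derivation.
Thus O(~issue_refund), which is F(issue_refund): issue_refund is forbidden.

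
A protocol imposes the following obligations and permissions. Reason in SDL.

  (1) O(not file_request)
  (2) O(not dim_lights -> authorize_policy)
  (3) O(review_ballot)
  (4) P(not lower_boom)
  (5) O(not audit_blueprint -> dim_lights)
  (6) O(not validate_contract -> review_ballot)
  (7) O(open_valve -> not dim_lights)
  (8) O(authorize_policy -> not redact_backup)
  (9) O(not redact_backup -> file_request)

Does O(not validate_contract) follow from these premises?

No

Premise 6 is O(not validate_contract -> review_ballot); even if O(review_ballot) held, inferring O(not validate_contract) would be affirming the consequent — invalid.
No other premise forces O(not validate_contract). An ideal world satisfying every premise can still have not validate_contract false, so O(not validate_contract) is not derivable.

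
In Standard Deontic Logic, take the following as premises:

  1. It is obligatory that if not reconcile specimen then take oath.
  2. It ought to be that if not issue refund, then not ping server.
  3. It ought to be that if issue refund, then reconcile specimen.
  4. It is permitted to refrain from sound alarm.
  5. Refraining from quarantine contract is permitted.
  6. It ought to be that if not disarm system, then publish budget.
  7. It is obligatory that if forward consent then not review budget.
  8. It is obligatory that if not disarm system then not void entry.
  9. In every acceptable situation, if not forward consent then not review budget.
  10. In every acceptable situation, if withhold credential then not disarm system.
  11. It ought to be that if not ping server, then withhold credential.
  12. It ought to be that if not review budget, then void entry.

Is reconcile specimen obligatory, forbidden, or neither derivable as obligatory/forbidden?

Obligatory

By case analysis on forward_consent: premise 7 gives O(forward_consent → ¬review_budget) and premise 9 gives O(¬forward_consent → ¬review_budget), so O(¬review_budget) either way.
From O(¬review_budget) and premise 12, O(¬review_budget → void_entry), we obtain O(void_entry).
Premise 8 is O(¬disarm_system → ¬void_entry); contrapositively O(void_entry → disarm_system). Since O(void_entry) holds, K gives O(disarm_system).
The contrapositive of premise 10 (O(withhold_credential → ¬disarm_system)) is O(disarm_system → ¬withhold_credential), and O(disarm_system) is already established, so O(¬withhold_credential).
The contrapositive of premise 11 (O(¬ping_server → withhold_credential)) is O(¬withhold_credential → ping_server), and O(¬withhold_credential) is already established, so O(ping_server).
Premise 2, O(¬issue_refund → ¬ping_server), contraposes to O(ping_server → issue_refund); with O(ping_server) we get O(issue_refund).
From O(issue_refund) and premise 3, O(issue_refund → reconcile_specimen), we obtain O(reconcile_specimen).
Premises 1, 4, 5, 6 do not contribute to this derivation.
Hence reconcile_specimen is obligatory.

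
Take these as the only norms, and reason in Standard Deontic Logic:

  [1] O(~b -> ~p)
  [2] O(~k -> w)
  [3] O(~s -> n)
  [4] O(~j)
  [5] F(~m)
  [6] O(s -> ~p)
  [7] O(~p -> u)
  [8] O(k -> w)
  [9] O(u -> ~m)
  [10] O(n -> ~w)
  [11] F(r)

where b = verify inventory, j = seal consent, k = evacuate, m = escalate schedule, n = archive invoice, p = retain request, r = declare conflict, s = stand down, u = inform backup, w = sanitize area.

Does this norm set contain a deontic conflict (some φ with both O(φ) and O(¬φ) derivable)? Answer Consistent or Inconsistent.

Premises 2 and 8 cover both cases: O(~k -> w) and O(k -> w). Since ~k ∨ k is a tautology, O(w) follows.
Premise 10, O(n -> ~w), contraposes to O(w -> ~n); with O(w) we get O(~n).
Premise 3 is O(~s -> n); contrapositively O(~n -> s). Since O(~n) holds, K gives O(s).
From O(s) and premise 6, O(s -> ~p), we obtain O(~p).
Premise 7 is O(~p -> u); since O(~p), deontic closure gives O(u).
Premise 9 is O(u -> ~m); since O(u), deontic closure gives O(~m).
But premise 5, F(~m), means O(m).
We now have both O(~m) and O(m) — m is simultaneously obligatory and forbidden, violating the D-axiom.

Inconsistent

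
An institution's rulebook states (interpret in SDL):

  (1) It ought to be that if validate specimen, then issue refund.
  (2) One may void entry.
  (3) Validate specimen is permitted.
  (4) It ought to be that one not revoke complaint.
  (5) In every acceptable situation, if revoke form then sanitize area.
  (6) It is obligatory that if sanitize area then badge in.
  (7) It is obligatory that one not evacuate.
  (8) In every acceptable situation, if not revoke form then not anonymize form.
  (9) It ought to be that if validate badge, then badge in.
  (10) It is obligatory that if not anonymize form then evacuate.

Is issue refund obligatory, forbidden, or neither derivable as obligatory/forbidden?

Premise 1 is O(validate_specimen → issue_refund), but O(validate_specimen) is not derivable from the premises (the permission P(validate_specimen) asserts only ¬O(¬validate_specimen), not O(validate_specimen)), so it does not yield O(issue_refund).
No premise or chain of K-axiom applications forces O(issue_refund), and none forces O(¬issue_refund). So issue_refund is neither obligatory nor forbidden under these norms.

Neither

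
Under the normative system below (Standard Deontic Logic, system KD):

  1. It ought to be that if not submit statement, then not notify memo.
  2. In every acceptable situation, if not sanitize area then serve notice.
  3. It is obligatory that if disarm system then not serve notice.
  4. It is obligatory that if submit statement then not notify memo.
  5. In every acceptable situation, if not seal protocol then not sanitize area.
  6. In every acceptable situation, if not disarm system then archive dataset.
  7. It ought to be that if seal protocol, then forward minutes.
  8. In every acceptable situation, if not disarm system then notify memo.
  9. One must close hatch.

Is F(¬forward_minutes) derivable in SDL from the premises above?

Yes

By case analysis on submit_statement: premise 4 gives O(submit_statement → ¬notify_memo) and premise 1 gives O(¬submit_statement → ¬notify_memo), so O(¬notify_memo) either way.
Premise 8, O(¬disarm_system → notify_memo), contraposes to O(¬notify_memo → disarm_system); with O(¬notify_memo) we get O(disarm_system).
Applying K to premise 3 (O(disarm_system → ¬serve_notice)) and O(disarm_system) yields O(¬serve_notice).
The contrapositive of premise 2 (O(¬sanitize_area → serve_notice)) is O(¬serve_notice → sanitize_area), and O(¬serve_notice) is already established, so O(sanitize_area).
Premise 5 is O(¬seal_protocol → ¬sanitize_area); contrapositively O(sanitize_area → seal_protocol). Since O(sanitize_area) holds, K gives O(seal_protocol).
Premise 7 is O(seal_protocol → forward_minutes); since O(seal_protocol), deontic closure gives O(forward_minutes).
Premises 6, 9 do not contribute to this derivation.
So O(forward_minutes) holds, i.e. F(¬forward_minutes). The claim follows.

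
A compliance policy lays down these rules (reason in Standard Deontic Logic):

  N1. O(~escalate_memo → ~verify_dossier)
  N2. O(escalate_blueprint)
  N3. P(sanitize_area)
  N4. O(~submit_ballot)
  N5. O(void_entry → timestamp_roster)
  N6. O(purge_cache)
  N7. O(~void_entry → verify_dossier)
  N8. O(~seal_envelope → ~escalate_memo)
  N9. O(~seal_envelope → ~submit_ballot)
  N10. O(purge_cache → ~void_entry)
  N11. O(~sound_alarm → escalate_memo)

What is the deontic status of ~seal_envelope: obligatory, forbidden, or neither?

From premise 6 we have O(purge_cache).
With premise 10, O(purge_cache → ~void_entry), the K-axiom yields O(~void_entry).
With premise 7, O(~void_entry → verify_dossier), the K-axiom yields O(verify_dossier).
Premise 1 is O(~escalate_memo → ~verify_dossier); contrapositively O(verify_dossier → escalate_memo). Since O(verify_dossier) holds, K gives O(escalate_memo).
The contrapositive of premise 8 (O(~seal_envelope → ~escalate_memo)) is O(escalate_memo → seal_envelope), and O(escalate_memo) is already established, so O(seal_envelope).
Premises 2, 3, 4, 5, 9, 11 do not contribute to this derivation.
Thus O(seal_envelope), which is F(~seal_envelope): ~seal_envelope is forbidden.

Forbidden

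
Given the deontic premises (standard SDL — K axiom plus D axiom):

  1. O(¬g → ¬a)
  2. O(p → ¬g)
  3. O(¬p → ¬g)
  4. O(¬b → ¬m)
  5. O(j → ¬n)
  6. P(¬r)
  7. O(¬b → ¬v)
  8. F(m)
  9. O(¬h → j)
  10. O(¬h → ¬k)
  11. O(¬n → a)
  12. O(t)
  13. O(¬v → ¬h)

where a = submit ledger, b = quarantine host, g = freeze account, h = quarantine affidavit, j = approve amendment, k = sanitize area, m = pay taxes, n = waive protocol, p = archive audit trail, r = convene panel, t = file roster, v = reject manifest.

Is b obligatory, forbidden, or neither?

Obligatory

By case analysis on p: premise 2 gives O(p → ¬g) and premise 3 gives O(¬p → ¬g), so O(¬g) either way.
With premise 1, O(¬g → ¬a), the K-axiom yields O(¬a).
Premise 11 is O(¬n → a); contrapositively O(¬a → n). Since O(¬a) holds, K gives O(n).
Premise 5 is O(j → ¬n); contrapositively O(n → ¬j). Since O(n) holds, K gives O(¬j).
Premise 9, O(¬h → j), contraposes to O(¬j → h); with O(¬j) we get O(h).
The contrapositive of premise 13 (O(¬v → ¬h)) is O(h → v), and O(h) is already established, so O(v).
Premise 7 is O(¬b → ¬v); contrapositively O(v → b). Since O(v) holds, K gives O(b).
Premises 4, 6, 8, 10, 12 do not contribute to this derivation.
Hence b is obligatory.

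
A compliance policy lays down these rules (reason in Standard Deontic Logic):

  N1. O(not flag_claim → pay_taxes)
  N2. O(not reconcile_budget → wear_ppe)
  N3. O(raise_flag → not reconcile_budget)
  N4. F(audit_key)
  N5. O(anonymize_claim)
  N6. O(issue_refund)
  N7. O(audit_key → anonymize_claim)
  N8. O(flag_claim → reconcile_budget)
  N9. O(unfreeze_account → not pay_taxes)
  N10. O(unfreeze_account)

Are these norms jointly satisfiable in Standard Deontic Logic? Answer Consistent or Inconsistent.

Premise 7 is O(audit_key → anonymize_claim); even if O(anonymize_claim) held, inferring O(audit_key) would be affirming the consequent — invalid.
So O(audit_key) is not derivable, and the apparent clash with O(not audit_key) does not arise.
A world satisfying every obligation exists (e.g. anonymize_claim=true, audit_key=false, flag_claim=true, issue_refund=true, pay_taxes=false, raise_flag=false, reconcile_budget=true, unfreeze_account=true, wear_ppe=false); no atom is both obligatory and forbidden, so the set is consistent.

Consistent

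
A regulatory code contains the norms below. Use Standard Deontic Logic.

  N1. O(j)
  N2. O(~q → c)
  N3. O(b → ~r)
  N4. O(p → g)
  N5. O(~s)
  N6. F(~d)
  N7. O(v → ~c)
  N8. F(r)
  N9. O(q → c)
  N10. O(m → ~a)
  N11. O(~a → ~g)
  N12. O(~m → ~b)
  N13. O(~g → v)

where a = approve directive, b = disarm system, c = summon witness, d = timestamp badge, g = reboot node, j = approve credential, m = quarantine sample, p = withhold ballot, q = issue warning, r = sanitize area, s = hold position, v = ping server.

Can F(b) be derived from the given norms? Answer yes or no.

Premises 2 and 9 are O(~q → c) and O(q → c); every ideal world satisfies ~q or q, so in either case c holds — hence O(c).
The contrapositive of premise 7 (O(v → ~c)) is O(c → ~v), and O(c) is already established, so O(~v).
The contrapositive of premise 13 (O(~g → v)) is O(~v → g), and O(~v) is already established, so O(g).
Premise 11 is O(~a → ~g); contrapositively O(g → a). Since O(g) holds, K gives O(a).
The contrapositive of premise 10 (O(m → ~a)) is O(a → ~m), and O(a) is already established, so O(~m).
Premise 12 is O(~m → ~b); since O(~m), deontic closure gives O(~b).
Premises 1, 3, 4, 5, 6, 8 do not contribute to this derivation.
So O(~b) holds, i.e. F(b). The claim follows.

Yes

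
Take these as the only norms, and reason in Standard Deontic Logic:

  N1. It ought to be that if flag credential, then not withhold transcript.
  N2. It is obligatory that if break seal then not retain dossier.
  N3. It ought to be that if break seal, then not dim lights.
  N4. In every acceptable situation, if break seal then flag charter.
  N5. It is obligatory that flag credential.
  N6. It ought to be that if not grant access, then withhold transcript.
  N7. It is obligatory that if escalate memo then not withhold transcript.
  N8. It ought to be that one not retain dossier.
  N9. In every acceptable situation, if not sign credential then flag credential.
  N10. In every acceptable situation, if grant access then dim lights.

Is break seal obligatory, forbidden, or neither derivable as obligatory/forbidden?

Forbidden

From premise 5 we have O(flag_credential).
Premise 1 is O(flag_credential → ¬withhold_transcript); since O(flag_credential), deontic closure gives O(¬withhold_transcript).
The contrapositive of premise 6 (O(¬grant_access → withhold_transcript)) is O(¬withhold_transcript → grant_access), and O(¬withhold_transcript) is already established, so O(grant_access).
From O(grant_access) and premise 10, O(grant_access → dim_lights), we obtain O(dim_lights).
Premise 3, O(break_seal → ¬dim_lights), contraposes to O(dim_lights → ¬break_seal); with O(dim_lights) we get O(¬break_seal).
Premises 2, 4, 7, 8, 9 do not contribute to this derivation.
Thus O(¬break_seal), which is F(break_seal): break_seal is forbidden.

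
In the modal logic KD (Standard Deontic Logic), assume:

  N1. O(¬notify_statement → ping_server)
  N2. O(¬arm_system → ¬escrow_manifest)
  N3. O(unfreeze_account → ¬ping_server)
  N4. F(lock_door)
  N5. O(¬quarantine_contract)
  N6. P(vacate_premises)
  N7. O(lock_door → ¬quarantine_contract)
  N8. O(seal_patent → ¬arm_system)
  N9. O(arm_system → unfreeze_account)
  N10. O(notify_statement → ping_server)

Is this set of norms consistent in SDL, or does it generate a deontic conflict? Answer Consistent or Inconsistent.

Consistent

Premise 7 is O(lock_door → ¬quarantine_contract); even if O(¬quarantine_contract) held, inferring O(lock_door) would be affirming the consequent — invalid.
So O(lock_door) is not derivable, and the apparent clash with O(¬lock_door) does not arise.
A world satisfying every obligation exists (e.g. arm_system=false, escrow_manifest=false, lock_door=false, notify_statement=false, ping_server=true, quarantine_contract=false, seal_patent=false, unfreeze_account=false, vacate_premises=false); no atom is both obligatory and forbidden, so the set is consistent.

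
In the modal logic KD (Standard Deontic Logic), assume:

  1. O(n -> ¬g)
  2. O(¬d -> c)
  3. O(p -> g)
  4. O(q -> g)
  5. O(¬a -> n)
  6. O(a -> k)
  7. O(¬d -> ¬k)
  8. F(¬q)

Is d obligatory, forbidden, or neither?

Obligatory

Premise 8, F(¬q), is equivalent to O(q).
Premise 4 is O(q -> g); since O(q), deontic closure gives O(g).
Premise 1, O(n -> ¬g), contraposes to O(g -> ¬n); with O(g) we get O(¬n).
Premise 5, O(¬a -> n), contraposes to O(¬n -> a); with O(¬n) we get O(a).
Premise 6 is O(a -> k); since O(a), deontic closure gives O(k).
Premise 7, O(¬d -> ¬k), contraposes to O(k -> d); with O(k) we get O(d).
Premises 2, 3 do not contribute to this derivation.
Hence d is obligatory.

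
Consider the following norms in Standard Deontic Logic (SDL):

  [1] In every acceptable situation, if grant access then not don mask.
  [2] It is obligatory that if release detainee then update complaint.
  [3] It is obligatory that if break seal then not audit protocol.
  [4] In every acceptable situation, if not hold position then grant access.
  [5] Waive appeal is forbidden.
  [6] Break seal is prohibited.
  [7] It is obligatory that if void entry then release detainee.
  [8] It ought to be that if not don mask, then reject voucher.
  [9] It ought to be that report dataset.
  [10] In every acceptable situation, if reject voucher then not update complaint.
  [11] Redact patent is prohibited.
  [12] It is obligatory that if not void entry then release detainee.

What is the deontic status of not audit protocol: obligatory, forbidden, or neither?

Premise 3 is O(break_seal → ¬audit_protocol), but O(break_seal) is not derivable from the premises, so it does not yield O(¬audit_protocol).
No premise or chain of K-axiom applications forces O(¬audit_protocol), and none forces O(audit_protocol). So ¬audit_protocol is neither obligatory nor forbidden under these norms.

Neither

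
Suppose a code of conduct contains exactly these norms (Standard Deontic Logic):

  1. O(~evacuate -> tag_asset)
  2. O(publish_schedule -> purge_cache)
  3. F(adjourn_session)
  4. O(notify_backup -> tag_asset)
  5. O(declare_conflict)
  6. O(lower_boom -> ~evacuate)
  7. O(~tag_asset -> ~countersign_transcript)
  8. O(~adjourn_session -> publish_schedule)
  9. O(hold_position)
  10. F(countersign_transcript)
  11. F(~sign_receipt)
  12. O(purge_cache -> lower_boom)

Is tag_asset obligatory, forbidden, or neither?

Obligatory

Premise 3, F(adjourn_session), is equivalent to O(~adjourn_session).
Premise 8 is O(~adjourn_session -> publish_schedule); since O(~adjourn_session), deontic closure gives O(publish_schedule).
Applying K to premise 2 (O(publish_schedule -> purge_cache)) and O(publish_schedule) yields O(purge_cache).
Premise 12 is O(purge_cache -> lower_boom); since O(purge_cache), deontic closure gives O(lower_boom).
From O(lower_boom) and premise 6, O(lower_boom -> ~evacuate), we obtain O(~evacuate).
Premise 1 is O(~evacuate -> tag_asset); since O(~evacuate), deontic closure gives O(tag_asset).
Premises 4, 5, 7, 9, 10, 11 do not contribute to this derivation.
Hence tag_asset is obligatory.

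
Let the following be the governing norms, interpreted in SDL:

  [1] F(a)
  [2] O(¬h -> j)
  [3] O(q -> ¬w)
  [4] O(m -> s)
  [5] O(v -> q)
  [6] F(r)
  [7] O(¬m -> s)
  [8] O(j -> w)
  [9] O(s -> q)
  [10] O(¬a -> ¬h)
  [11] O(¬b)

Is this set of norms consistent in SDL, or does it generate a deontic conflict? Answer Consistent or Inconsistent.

Premises 4 and 7 cover both cases: O(m -> s) and O(¬m -> s). Since m ∨ ¬m is a tautology, O(s) follows.
Applying K to premise 9 (O(s -> q)) and O(s) yields O(q).
Applying K to premise 3 (O(q -> ¬w)) and O(q) yields O(¬w).
Premise 8, O(j -> w), contraposes to O(¬w -> ¬j); with O(¬w) we get O(¬j).
Premise 2, O(¬h -> j), contraposes to O(¬j -> h); with O(¬j) we get O(h).
Premise 10 is O(¬a -> ¬h); contrapositively O(h -> a). Since O(h) holds, K gives O(a).
However, F(a) at premise 1 amounts to O(¬a).
We now have both O(a) and O(¬a) — a is simultaneously obligatory and forbidden, violating the D-axiom.

Inconsistent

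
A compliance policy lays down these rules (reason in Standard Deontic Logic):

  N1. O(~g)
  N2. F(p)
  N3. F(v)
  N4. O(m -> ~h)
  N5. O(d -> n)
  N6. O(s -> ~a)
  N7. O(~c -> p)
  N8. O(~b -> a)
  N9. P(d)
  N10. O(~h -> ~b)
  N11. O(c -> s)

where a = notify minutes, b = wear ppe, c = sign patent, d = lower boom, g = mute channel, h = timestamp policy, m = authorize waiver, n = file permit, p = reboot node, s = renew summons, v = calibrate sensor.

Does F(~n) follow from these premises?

Premise 5 is O(d -> n), but O(d) is not derivable from the premises (the permission P(d) asserts only ~O(~d), not O(d)), so it does not yield O(n).
No other premise forces O(n). An ideal world satisfying every premise can still have ~n true, so F(~n) is not derivable.

No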